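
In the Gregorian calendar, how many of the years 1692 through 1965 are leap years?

66

Multiples of 4 in [1692,1965]: 69.
Of those, multiples of 100: 3 (not leap unless ÷400).
Multiples of 400: 0.
Leap years = 69 − 3 + 0 = 66.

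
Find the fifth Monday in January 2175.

January 1, 2175 is a Sunday.
The first Monday is therefore January 2 (1 days later).
The fifth Monday is 2 + 4×7 = January 30.

January 30, 2175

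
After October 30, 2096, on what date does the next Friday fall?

November 2, 2096

Oct 30, 2096 is a Tuesday.
From Tuesday to the next Friday is 3 days.
Oct 30, 2096 + 3 = Nov 2, 2096.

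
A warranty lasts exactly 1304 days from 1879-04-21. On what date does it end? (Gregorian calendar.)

+366 (one year; includes Feb 29, 1880) → Apr 21, 1880 (938 left).
+365 (one year) → Apr 21, 1881 (573 left).
+365 (one year) → Apr 21, 1882 (208 left).
Apr has 30 days: +10 → May 1, 1882 (198 left).
May has 31 days: +31 → Jun 1, 1882 (167 left).
Jun has 30 days: +30 → Jul 1, 1882 (137 left).
Jul has 31 days: +31 → Aug 1, 1882 (106 left).
Aug has 31 days: +31 → Sep 1, 1882 (75 left).
Sep has 30 days: +30 → Oct 1, 1882 (45 left).
Oct has 31 days: +31 → Nov 1, 1882 (14 left).
+14 → Nov 15, 1882.

November 15, 1882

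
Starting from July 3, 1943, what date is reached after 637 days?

+366 (one year; includes Feb 29, 1944) → Jul 3, 1944 (271 left).
Jul has 31 days: +29 → Aug 1, 1944 (242 left).
Aug has 31 days: +31 → Sep 1, 1944 (211 left).
Sep has 30 days: +30 → Oct 1, 1944 (181 left).
Oct has 31 days: +31 → Nov 1, 1944 (150 left).
Nov has 30 days: +30 → Dec 1, 1944 (120 left).
Dec has 31 days: +31 → Jan 1, 1945 (89 left).
Jan has 31 days: +31 → Feb 1, 1945 (58 left).
Feb has 28 days: +28 → Mar 1, 1945 (30 left).
+30 → Mar 31, 1945.

March 31, 1945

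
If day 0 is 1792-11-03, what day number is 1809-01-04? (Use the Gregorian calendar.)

Nov 3, 1792 → Nov 3, 1793: 365 days.
Nov 3, 1793 → Nov 3, 1794: 365 days.
Nov 3, 1794 → Nov 3, 1795: 365 days.
Nov 3, 1795 → Nov 3, 1796: 366 days (Feb 29, 1796 is in that span).
Nov 3, 1796 → Nov 3, 1797: 365 days.
Nov 3, 1797 → Nov 3, 1798: 365 days.
Nov 3, 1798 → Nov 3, 1799: 365 days.
Nov 3, 1799 → Nov 3, 1800: 365 days.
Nov 3, 1800 → Nov 3, 1801: 365 days.
Nov 3, 1801 → Nov 3, 1802: 365 days.
Nov 3, 1802 → Nov 3, 1803: 365 days.
Nov 3, 1803 → Nov 3, 1804: 366 days (Feb 29, 1804 is in that span).
Nov 3, 1804 → Nov 3, 1805: 365 days.
Nov 3, 1805 → Nov 3, 1806: 365 days.
Nov 3, 1806 → Nov 3, 1807: 365 days.
Nov 3, 1807 → Nov 3, 1808: 366 days (Feb 29, 1808 is in that span).
Nov 3, 1808 → Dec 3, 1808: 30 days (November has 30).
Dec 3, 1808 → Jan 3, 1809: 31 days (December has 31).
Jan 3, 1809 → Jan 4, 1809: 1 days.
Total: 5905 days.

5905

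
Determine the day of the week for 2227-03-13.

Doomsday rule: the anchor day for the 2200s is Friday. For year 27: 27÷12 = 2 r 3, and 3÷4 = 0, so 2+3+0 = 5.
Friday + 5 ≡ Wednesday — that's 2227's doomsday.
In March the doomsday date is Mar 14.
Mar 13 is 1 day before Mar 14; 1 mod 7 = 1, so Wednesday − 1 = Tuesday.

Tuesday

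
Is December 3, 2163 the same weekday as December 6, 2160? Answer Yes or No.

Yes

From Dec 6, 2160 to Dec 3, 2163 is 1092 days.
1092 mod 7 = 0, so they are the same weekday.
(Dec 6, 2160 is a Saturday; Dec 3, 2163 is a Saturday.)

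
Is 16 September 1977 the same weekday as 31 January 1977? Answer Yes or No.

No

From Jan 31, 1977 to Sep 16, 1977 is 228 days.
228 mod 7 = 4, so they are different weekdays.
(Jan 31, 1977 is a Monday; Sep 16, 1977 is a Friday.)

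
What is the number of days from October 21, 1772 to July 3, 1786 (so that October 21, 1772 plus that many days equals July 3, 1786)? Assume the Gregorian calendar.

5003

Oct 21, 1772 → Oct 21, 1773: 365 days.
Oct 21, 1773 → Oct 21, 1774: 365 days.
Oct 21, 1774 → Oct 21, 1775: 365 days.
Oct 21, 1775 → Oct 21, 1776: 366 days (Feb 29, 1776 is in that span).
Oct 21, 1776 → Oct 21, 1777: 365 days.
Oct 21, 1777 → Oct 21, 1778: 365 days.
Oct 21, 1778 → Oct 21, 1779: 365 days.
Oct 21, 1779 → Oct 21, 1780: 366 days (Feb 29, 1780 is in that span).
Oct 21, 1780 → Oct 21, 1781: 365 days.
Oct 21, 1781 → Oct 21, 1782: 365 days.
Oct 21, 1782 → Oct 21, 1783: 365 days.
Oct 21, 1783 → Oct 21, 1784: 366 days (Feb 29, 1784 is in that span).
Oct 21, 1784 → Oct 21, 1785: 365 days.
Oct 21, 1785 → Nov 21, 1785: 31 days (October has 31).
Nov 21, 1785 → Dec 21, 1785: 30 days (November has 30).
Dec 21, 1785 → Jan 21, 1786: 31 days (December has 31).
Jan 21, 1786 → Feb 21, 1786: 31 days (January has 31).
Feb 21, 1786 → Mar 21, 1786: 28 days (February has 28).
Mar 21, 1786 → Apr 21, 1786: 31 days (March has 31).
Apr 21, 1786 → May 21, 1786: 30 days (April has 30).
May 21, 1786 → Jun 21, 1786: 31 days (May has 31).
Jun 21, 1786 → Jul 3, 1786: 12 days.
Total: 5003 days.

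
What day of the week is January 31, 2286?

Doomsday rule: the anchor day for the 2200s is Friday. For year 86: 86÷12 = 7 r 2, and 2÷4 = 0, so 7+2+0 = 9.
Friday + 9 ≡ Sunday — that's 2286's doomsday.
In January the doomsday date is Jan 3 (2286 is not a leap year).
Jan 31 is 28 days after Jan 3; 28 mod 7 = 0, so Sunday + 0 = Sunday.

Sunday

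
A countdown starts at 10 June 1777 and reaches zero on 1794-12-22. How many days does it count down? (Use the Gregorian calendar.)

Jun 10, 1777 → Jun 10, 1778: 365 days.
Jun 10, 1778 → Jun 10, 1779: 365 days.
Jun 10, 1779 → Jun 10, 1780: 366 days (Feb 29, 1780 is in that span).
Jun 10, 1780 → Jun 10, 1781: 365 days.
Jun 10, 1781 → Jun 10, 1782: 365 days.
Jun 10, 1782 → Jun 10, 1783: 365 days.
Jun 10, 1783 → Jun 10, 1784: 366 days (Feb 29, 1784 is in that span).
Jun 10, 1784 → Jun 10, 1785: 365 days.
Jun 10, 1785 → Jun 10, 1786: 365 days.
Jun 10, 1786 → Jun 10, 1787: 365 days.
Jun 10, 1787 → Jun 10, 1788: 366 days (Feb 29, 1788 is in that span).
Jun 10, 1788 → Jun 10, 1789: 365 days.
Jun 10, 1789 → Jun 10, 1790: 365 days.
Jun 10, 1790 → Jun 10, 1791: 365 days.
Jun 10, 1791 → Jun 10, 1792: 366 days (Feb 29, 1792 is in that span).
Jun 10, 1792 → Jun 10, 1793: 365 days.
Jun 10, 1793 → Jun 10, 1794: 365 days.
Jun 10, 1794 → Jul 10, 1794: 30 days (June has 30).
Jul 10, 1794 → Aug 10, 1794: 31 days (July has 31).
Aug 10, 1794 → Sep 10, 1794: 31 days (August has 31).
Sep 10, 1794 → Oct 10, 1794: 30 days (September has 30).
Oct 10, 1794 → Nov 10, 1794: 31 days (October has 31).
Nov 10, 1794 → Dec 10, 1794: 30 days (November has 30).
Dec 10, 1794 → Dec 22, 1794: 12 days.
Total: 6404 days.

6404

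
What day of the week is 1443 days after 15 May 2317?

Wednesday

May 15, 2317 is a Tuesday.
1443 mod 7 = 1, so 1443 days after a Tuesday is Tuesday + 1 = Wednesday.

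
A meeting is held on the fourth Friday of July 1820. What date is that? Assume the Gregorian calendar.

July 1, 1820 is a Saturday.
The first Friday is therefore July 7 (6 days later).
The fourth Friday is 7 + 3×7 = July 28.

July 28, 1820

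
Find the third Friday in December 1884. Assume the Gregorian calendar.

December 19, 1884

December 1, 1884 is a Monday.
The first Friday is therefore December 5 (4 days later).
The third Friday is 5 + 2×7 = December 19.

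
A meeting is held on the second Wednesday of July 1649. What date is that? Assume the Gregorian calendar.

July 1, 1649 is a Thursday.
The first Wednesday is therefore July 7 (6 days later).
The second Wednesday is 7 + 1×7 = July 14.

July 14, 1649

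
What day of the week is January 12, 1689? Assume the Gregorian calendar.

Doomsday rule: the anchor day for the 1600s is Tuesday. For year 89: 89÷12 = 7 r 5, and 5÷4 = 1, so 7+5+1 = 13.
Tuesday + 13 ≡ Monday — that's 1689's doomsday.
In January the doomsday date is Jan 3 (1689 is not a leap year).
Jan 12 is 9 days after Jan 3; 9 mod 7 = 2, so Monday + 2 = Wednesday.

Wednesday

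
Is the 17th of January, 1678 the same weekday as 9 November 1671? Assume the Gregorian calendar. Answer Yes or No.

From Nov 9, 1671 to Jan 17, 1678 is 2261 days.
2261 mod 7 = 0, so they are the same weekday.
(Nov 9, 1671 is a Monday; Jan 17, 1678 is a Monday.)

Yes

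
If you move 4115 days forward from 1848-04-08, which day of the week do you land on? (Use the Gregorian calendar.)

Apr 8, 1848 is a Saturday.
4115 mod 7 = 6, so 4115 days after a Saturday is Saturday + 6 = Friday.

Friday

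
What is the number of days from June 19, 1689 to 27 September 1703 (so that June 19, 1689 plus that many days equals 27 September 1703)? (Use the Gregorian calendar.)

Jun 19, 1689 → Jun 19, 1690: 365 days.
Jun 19, 1690 → Jun 19, 1691: 365 days.
Jun 19, 1691 → Jun 19, 1692: 366 days (Feb 29, 1692 is in that span).
Jun 19, 1692 → Jun 19, 1693: 365 days.
Jun 19, 1693 → Jun 19, 1694: 365 days.
Jun 19, 1694 → Jun 19, 1695: 365 days.
Jun 19, 1695 → Jun 19, 1696: 366 days (Feb 29, 1696 is in that span).
Jun 19, 1696 → Jun 19, 1697: 365 days.
Jun 19, 1697 → Jun 19, 1698: 365 days.
Jun 19, 1698 → Jun 19, 1699: 365 days.
Jun 19, 1699 → Jun 19, 1700: 365 days.
Jun 19, 1700 → Jun 19, 1701: 365 days.
Jun 19, 1701 → Jun 19, 1702: 365 days.
Jun 19, 1702 → Jun 19, 1703: 365 days.
Jun 19, 1703 → Jul 19, 1703: 30 days (June has 30).
Jul 19, 1703 → Aug 19, 1703: 31 days (July has 31).
Aug 19, 1703 → Sep 19, 1703: 31 days (August has 31).
Sep 19, 1703 → Sep 27, 1703: 8 days.
Total: 5212 days.

5212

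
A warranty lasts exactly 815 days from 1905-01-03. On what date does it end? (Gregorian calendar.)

+365 (one year) → Jan 3, 1906 (450 left).
+365 (one year) → Jan 3, 1907 (85 left).
Jan has 31 days: +29 → Feb 1, 1907 (56 left).
Feb has 28 days: +28 → Mar 1, 1907 (28 left).
+28 → Mar 29, 1907.

March 29, 1907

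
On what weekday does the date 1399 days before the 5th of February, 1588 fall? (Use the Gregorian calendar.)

Feb 5, 1588 is a Friday.
1399 mod 7 = 6, so 1399 days before a Friday is Friday − 6 = Saturday.

Saturday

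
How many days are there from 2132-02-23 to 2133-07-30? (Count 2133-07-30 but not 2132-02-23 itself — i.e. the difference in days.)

523

Feb 23, 2132 → Feb 23, 2133: 366 days (Feb 29, 2132 is in that span).
Feb 23, 2133 → Mar 23, 2133: 28 days (February has 28).
Mar 23, 2133 → Apr 23, 2133: 31 days (March has 31).
Apr 23, 2133 → May 23, 2133: 30 days (April has 30).
May 23, 2133 → Jun 23, 2133: 31 days (May has 31).
Jun 23, 2133 → Jul 23, 2133: 30 days (June has 30).
Jul 23, 2133 → Jul 30, 2133: 7 days.
Total: 523 days.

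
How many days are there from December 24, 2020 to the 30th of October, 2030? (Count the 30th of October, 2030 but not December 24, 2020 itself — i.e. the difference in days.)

Dec 24, 2020 → Dec 24, 2021: 365 days.
Dec 24, 2021 → Dec 24, 2022: 365 days.
Dec 24, 2022 → Dec 24, 2023: 365 days.
Dec 24, 2023 → Dec 24, 2024: 366 days (Feb 29, 2024 is in that span).
Dec 24, 2024 → Dec 24, 2025: 365 days.
Dec 24, 2025 → Dec 24, 2026: 365 days.
Dec 24, 2026 → Dec 24, 2027: 365 days.
Dec 24, 2027 → Dec 24, 2028: 366 days (Feb 29, 2028 is in that span).
Dec 24, 2028 → Dec 24, 2029: 365 days.
Dec 24, 2029 → Jan 24, 2030: 31 days (December has 31).
Jan 24, 2030 → Feb 24, 2030: 31 days (January has 31).
Feb 24, 2030 → Mar 24, 2030: 28 days (February has 28).
Mar 24, 2030 → Apr 24, 2030: 31 days (March has 31).
Apr 24, 2030 → May 24, 2030: 30 days (April has 30).
May 24, 2030 → Jun 24, 2030: 31 days (May has 31).
Jun 24, 2030 → Jul 24, 2030: 30 days (June has 30).
Jul 24, 2030 → Aug 24, 2030: 31 days (July has 31).
Aug 24, 2030 → Sep 24, 2030: 31 days (August has 31).
Sep 24, 2030 → Oct 24, 2030: 30 days (September has 30).
Oct 24, 2030 → Oct 30, 2030: 6 days.
Total: 3597 days.

3597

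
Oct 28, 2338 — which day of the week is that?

Doomsday rule: the anchor day for the 2300s is Wednesday. For year 38: 38÷12 = 3 r 2, and 2÷4 = 0, so 3+2+0 = 5.
Wednesday + 5 ≡ Monday — that's 2338's doomsday.
In October the doomsday date is Oct 10.
Oct 28 is 18 days after Oct 10; 18 mod 7 = 4, so Monday + 4 = Friday.

Friday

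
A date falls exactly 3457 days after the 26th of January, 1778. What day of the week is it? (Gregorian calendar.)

Sunday

First find the weekday of Jan 26, 1778. Doomsday rule: the anchor day for the 1700s is Sunday. For year 78: 78÷12 = 6 r 6, and 6÷4 = 1, so 6+6+1 = 13.
Sunday + 13 ≡ Saturday — that's 1778's doomsday.
In January the doomsday date is Jan 3 (1778 is not a leap year).
Jan 26 is 23 days after Jan 3; 23 mod 7 = 2, so Saturday + 2 = Monday.
3457 mod 7 = 6, so 3457 days after a Monday is Monday + 6 = Sunday.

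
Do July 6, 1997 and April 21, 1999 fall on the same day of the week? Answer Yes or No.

No

From Jul 6, 1997 to Apr 21, 1999 is 654 days.
654 mod 7 = 3, so they are different weekdays.
(Jul 6, 1997 is a Sunday; Apr 21, 1999 is a Wednesday.)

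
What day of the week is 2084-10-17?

Doomsday rule: the anchor day for the 2000s is Tuesday. For year 84: 84÷12 = 7 r 0, and 0÷4 = 0, so 7+0+0 = 7.
Tuesday + 7 ≡ Tuesday — that's 2084's doomsday.
In October the doomsday date is Oct 10.
Oct 17 is 7 days after Oct 10; 7 mod 7 = 0, so Tuesday + 0 = Tuesday.

Tuesday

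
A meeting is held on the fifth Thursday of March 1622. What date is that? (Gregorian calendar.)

March 31, 1622

March 1, 1622 is a Tuesday.
The first Thursday is therefore March 3 (2 days later).
The fifth Thursday is 3 + 4×7 = March 31.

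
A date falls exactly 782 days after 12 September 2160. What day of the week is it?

First find the weekday of Sep 12, 2160. Doomsday rule: the anchor day for the 2100s is Sunday. For year 60: 60÷12 = 5 r 0, and 0÷4 = 0, so 5+0+0 = 5.
Sunday + 5 ≡ Friday — that's 2160's doomsday.
In September the doomsday date is Sep 5.
Sep 12 is 7 days after Sep 5; 7 mod 7 = 0, so Friday + 0 = Friday.
782 mod 7 = 5, so 782 days after a Friday is Friday + 5 = Wednesday.

Wednesday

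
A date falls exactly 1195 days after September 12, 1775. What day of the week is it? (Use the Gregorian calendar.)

Sunday

First find the weekday of Sep 12, 1775. Doomsday rule: the anchor day for the 1700s is Sunday. For year 75: 75÷12 = 6 r 3, and 3÷4 = 0, so 6+3+0 = 9.
Sunday + 9 ≡ Tuesday — that's 1775's doomsday.
In September the doomsday date is Sep 5.
Sep 12 is 7 days after Sep 5; 7 mod 7 = 0, so Tuesday + 0 = Tuesday.
1195 mod 7 = 5, so 1195 days after a Tuesday is Tuesday + 5 = Sunday.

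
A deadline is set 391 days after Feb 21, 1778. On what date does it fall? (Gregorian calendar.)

March 19, 1779

Feb has 28 days: +8 → Mar 1, 1778 (383 left).
Mar has 31 days: +31 → Apr 1, 1778 (352 left).
Apr has 30 days: +30 → May 1, 1778 (322 left).
May has 31 days: +31 → Jun 1, 1778 (291 left).
Jun has 30 days: +30 → Jul 1, 1778 (261 left).
Jul has 31 days: +31 → Aug 1, 1778 (230 left).
Aug has 31 days: +31 → Sep 1, 1778 (199 left).
Sep has 30 days: +30 → Oct 1, 1778 (169 left).
Oct has 31 days: +31 → Nov 1, 1778 (138 left).
Nov has 30 days: +30 → Dec 1, 1778 (108 left).
Dec has 31 days: +31 → Jan 1, 1779 (77 left).
Jan has 31 days: +31 → Feb 1, 1779 (46 left).
Feb has 28 days: +28 → Mar 1, 1779 (18 left).
+18 → Mar 19, 1779.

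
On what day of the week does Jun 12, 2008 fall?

Thursday

Doomsday rule: the anchor day for the 2000s is Tuesday. For year 08: 8÷12 = 0 r 8, and 8÷4 = 2, so 0+8+2 = 10.
Tuesday + 10 ≡ Friday — that's 2008's doomsday.
In June the doomsday date is Jun 6.
Jun 12 is 6 days after Jun 6; 6 mod 7 = 6, so Friday + 6 = Thursday.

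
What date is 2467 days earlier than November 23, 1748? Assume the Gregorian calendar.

February 21, 1742

−366 (one year; includes Feb 29, 1748) → Nov 23, 1747 (2101 left).
−365 (one year) → Nov 23, 1746 (1736 left).
−365 (one year) → Nov 23, 1745 (1371 left).
−365 (one year) → Nov 23, 1744 (1006 left).
−366 (one year; includes Feb 29, 1744) → Nov 23, 1743 (640 left).
−365 (one year) → Nov 23, 1742 (275 left).
−23 → Oct 31, 1742 (end of Oct, 31 days; 252 left).
−31 → Sep 30, 1742 (end of Sep, 30 days; 221 left).
−30 → Aug 31, 1742 (end of Aug, 31 days; 191 left).
−31 → Jul 31, 1742 (end of Jul, 31 days; 160 left).
−31 → Jun 30, 1742 (end of Jun, 30 days; 129 left).
−30 → May 31, 1742 (end of May, 31 days; 99 left).
−31 → Apr 30, 1742 (end of Apr, 30 days; 68 left).
−30 → Mar 31, 1742 (end of Mar, 31 days; 38 left).
−31 → Feb 28, 1742 (end of Feb, 28 days; 7 left).
−7 → Feb 21, 1742.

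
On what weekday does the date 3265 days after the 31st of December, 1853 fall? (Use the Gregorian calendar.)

Tuesday

First find the weekday of Dec 31, 1853. Doomsday rule: the anchor day for the 1800s is Friday. For year 53: 53÷12 = 4 r 5, and 5÷4 = 1, so 4+5+1 = 10.
Friday + 10 ≡ Monday — that's 1853's doomsday.
In December the doomsday date is Dec 12.
Dec 31 is 19 days after Dec 12; 19 mod 7 = 5, so Monday + 5 = Saturday.
3265 mod 7 = 3, so 3265 days after a Saturday is Saturday + 3 = Tuesday.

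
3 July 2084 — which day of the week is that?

Monday

Doomsday rule: the anchor day for the 2000s is Tuesday. For year 84: 84÷12 = 7 r 0, and 0÷4 = 0, so 7+0+0 = 7.
Tuesday + 7 ≡ Tuesday — that's 2084's doomsday.
In July the doomsday date is Jul 11.
Jul 3 is 8 days before Jul 11; 8 mod 7 = 1, so Tuesday − 1 = Monday.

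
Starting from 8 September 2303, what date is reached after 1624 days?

February 18, 2308

+366 (one year; includes Feb 29, 2304) → Sep 8, 2304 (1258 left).
+365 (one year) → Sep 8, 2305 (893 left).
+365 (one year) → Sep 8, 2306 (528 left).
+365 (one year) → Sep 8, 2307 (163 left).
Sep has 30 days: +23 → Oct 1, 2307 (140 left).
Oct has 31 days: +31 → Nov 1, 2307 (109 left).
Nov has 30 days: +30 → Dec 1, 2307 (79 left).
Dec has 31 days: +31 → Jan 1, 2308 (48 left).
Jan has 31 days: +31 → Feb 1, 2308 (17 left).
+17 → Feb 18, 2308.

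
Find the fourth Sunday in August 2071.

August 23, 2071

August 1, 2071 is a Saturday.
The first Sunday is therefore August 2 (1 days later).
The fourth Sunday is 2 + 3×7 = August 23.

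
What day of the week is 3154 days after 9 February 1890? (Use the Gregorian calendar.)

Thursday

Feb 9, 1890 is a Sunday.
3154 mod 7 = 4, so 3154 days after a Sunday is Sunday + 4 = Thursday.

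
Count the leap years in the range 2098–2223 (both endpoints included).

Multiples of 4 in [2098,2223]: 31.
Of those, multiples of 100: 2 (not leap unless ÷400).
Multiples of 400: 0.
Leap years = 31 − 2 + 0 = 29.

29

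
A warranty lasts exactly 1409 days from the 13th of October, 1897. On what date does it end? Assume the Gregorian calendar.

August 23, 1901

+365 (one year) → Oct 13, 1898 (1044 left).
+365 (one year) → Oct 13, 1899 (679 left).
+365 (one year) → Oct 13, 1900 (314 left).
Oct has 31 days: +19 → Nov 1, 1900 (295 left).
Nov has 30 days: +30 → Dec 1, 1900 (265 left).
Dec has 31 days: +31 → Jan 1, 1901 (234 left).
Jan has 31 days: +31 → Feb 1, 1901 (203 left).
Feb has 28 days: +28 → Mar 1, 1901 (175 left).
Mar has 31 days: +31 → Apr 1, 1901 (144 left).
Apr has 30 days: +30 → May 1, 1901 (114 left).
May has 31 days: +31 → Jun 1, 1901 (83 left).
Jun has 30 days: +30 → Jul 1, 1901 (53 left).
Jul has 31 days: +31 → Aug 1, 1901 (22 left).
+22 → Aug 23, 1901.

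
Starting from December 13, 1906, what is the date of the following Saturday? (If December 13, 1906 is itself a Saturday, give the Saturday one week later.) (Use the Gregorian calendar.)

Dec 13, 1906 is a Thursday.
From Thursday to the next Saturday is 2 days.
Dec 13, 1906 + 2 = Dec 15, 1906.

December 15, 1906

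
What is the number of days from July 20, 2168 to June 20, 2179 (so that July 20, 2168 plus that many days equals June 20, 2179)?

Jul 20, 2168 → Jul 20, 2169: 365 days.
Jul 20, 2169 → Jul 20, 2170: 365 days.
Jul 20, 2170 → Jul 20, 2171: 365 days.
Jul 20, 2171 → Jul 20, 2172: 366 days (Feb 29, 2172 is in that span).
Jul 20, 2172 → Jul 20, 2173: 365 days.
Jul 20, 2173 → Jul 20, 2174: 365 days.
Jul 20, 2174 → Jul 20, 2175: 365 days.
Jul 20, 2175 → Jul 20, 2176: 366 days (Feb 29, 2176 is in that span).
Jul 20, 2176 → Jul 20, 2177: 365 days.
Jul 20, 2177 → Jul 20, 2178: 365 days.
Jul 20, 2178 → Aug 20, 2178: 31 days (July has 31).
Aug 20, 2178 → Sep 20, 2178: 31 days (August has 31).
Sep 20, 2178 → Oct 20, 2178: 30 days (September has 30).
Oct 20, 2178 → Nov 20, 2178: 31 days (October has 31).
Nov 20, 2178 → Dec 20, 2178: 30 days (November has 30).
Dec 20, 2178 → Jan 20, 2179: 31 days (December has 31).
Jan 20, 2179 → Feb 20, 2179: 31 days (January has 31).
Feb 20, 2179 → Mar 20, 2179: 28 days (February has 28).
Mar 20, 2179 → Apr 20, 2179: 31 days (March has 31).
Apr 20, 2179 → May 20, 2179: 30 days (April has 30).
May 20, 2179 → Jun 20, 2179: 31 days.
Total: 3987 days.

3987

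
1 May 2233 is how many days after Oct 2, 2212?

7516

Oct 2, 2212 → Oct 2, 2213: 365 days.
Oct 2, 2213 → Oct 2, 2214: 365 days.
Oct 2, 2214 → Oct 2, 2215: 365 days.
Oct 2, 2215 → Oct 2, 2216: 366 days (Feb 29, 2216 is in that span).
Oct 2, 2216 → Oct 2, 2217: 365 days.
Oct 2, 2217 → Oct 2, 2218: 365 days.
Oct 2, 2218 → Oct 2, 2219: 365 days.
Oct 2, 2219 → Oct 2, 2220: 366 days (Feb 29, 2220 is in that span).
Oct 2, 2220 → Oct 2, 2221: 365 days.
Oct 2, 2221 → Oct 2, 2222: 365 days.
Oct 2, 2222 → Oct 2, 2223: 365 days.
Oct 2, 2223 → Oct 2, 2224: 366 days (Feb 29, 2224 is in that span).
Oct 2, 2224 → Oct 2, 2225: 365 days.
Oct 2, 2225 → Oct 2, 2226: 365 days.
Oct 2, 2226 → Oct 2, 2227: 365 days.
Oct 2, 2227 → Oct 2, 2228: 366 days (Feb 29, 2228 is in that span).
Oct 2, 2228 → Oct 2, 2229: 365 days.
Oct 2, 2229 → Oct 2, 2230: 365 days.
Oct 2, 2230 → Oct 2, 2231: 365 days.
Oct 2, 2231 → Oct 2, 2232: 366 days (Feb 29, 2232 is in that span).
Oct 2, 2232 → Nov 2, 2232: 31 days (October has 31).
Nov 2, 2232 → Dec 2, 2232: 30 days (November has 30).
Dec 2, 2232 → Jan 2, 2233: 31 days (December has 31).
Jan 2, 2233 → Feb 2, 2233: 31 days (January has 31).
Feb 2, 2233 → Mar 2, 2233: 28 days (February has 28).
Mar 2, 2233 → Apr 2, 2233: 31 days (March has 31).
Apr 2, 2233 → May 1, 2233: 29 days.
Total: 7516 days.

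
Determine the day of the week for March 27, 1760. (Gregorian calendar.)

Doomsday rule: the anchor day for the 1700s is Sunday. For year 60: 60÷12 = 5 r 0, and 0÷4 = 0, so 5+0+0 = 5.
Sunday + 5 ≡ Friday — that's 1760's doomsday.
In March the doomsday date is Mar 14.
Mar 27 is 13 days after Mar 14; 13 mod 7 = 6, so Friday + 6 = Thursday.

Thursday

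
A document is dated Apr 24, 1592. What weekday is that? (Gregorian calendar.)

Friday

Doomsday rule: the anchor day for the 1500s is Wednesday. For year 92: 92÷12 = 7 r 8, and 8÷4 = 2, so 7+8+2 = 17.
Wednesday + 17 ≡ Saturday — that's 1592's doomsday.
In April the doomsday date is Apr 4.
Apr 24 is 20 days after Apr 4; 20 mod 7 = 6, so Saturday + 6 = Friday.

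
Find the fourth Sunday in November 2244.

November 1, 2244 is a Friday.
The first Sunday is therefore November 3 (2 days later).
The fourth Sunday is 3 + 3×7 = November 24.

November 24, 2244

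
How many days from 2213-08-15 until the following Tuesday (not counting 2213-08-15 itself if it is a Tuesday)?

Aug 15, 2213 is a Sunday.
From Sunday to the next Tuesday is 2 days.

2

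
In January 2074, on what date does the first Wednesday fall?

January 3, 2074

January 1, 2074 is a Monday.
The first Wednesday is therefore January 3 (2 days later).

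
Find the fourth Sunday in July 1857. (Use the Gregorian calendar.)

July 26, 1857

July 1, 1857 is a Wednesday.
The first Sunday is therefore July 5 (4 days later).
The fourth Sunday is 5 + 3×7 = July 26.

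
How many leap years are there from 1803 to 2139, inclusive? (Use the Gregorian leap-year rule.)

Multiples of 4 in [1803,2139]: 84.
Of those, multiples of 100: 3 (not leap unless ÷400).
Multiples of 400: 1.
Leap years = 84 − 3 + 1 = 82.

82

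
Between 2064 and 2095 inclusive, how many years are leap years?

Multiples of 4 in [2064,2095]: 8.
Of those, multiples of 100: 0 (not leap unless ÷400).
Multiples of 400: 0.
Leap years = 8 − 0 + 0 = 8.

8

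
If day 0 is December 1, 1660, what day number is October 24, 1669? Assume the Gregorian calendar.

Dec 1, 1660 → Dec 1, 1661: 365 days.
Dec 1, 1661 → Dec 1, 1662: 365 days.
Dec 1, 1662 → Dec 1, 1663: 365 days.
Dec 1, 1663 → Dec 1, 1664: 366 days (Feb 29, 1664 is in that span).
Dec 1, 1664 → Dec 1, 1665: 365 days.
Dec 1, 1665 → Dec 1, 1666: 365 days.
Dec 1, 1666 → Dec 1, 1667: 365 days.
Dec 1, 1667 → Dec 1, 1668: 366 days (Feb 29, 1668 is in that span).
Dec 1, 1668 → Jan 1, 1669: 31 days (December has 31).
Jan 1, 1669 → Feb 1, 1669: 31 days (January has 31).
Feb 1, 1669 → Mar 1, 1669: 28 days (February has 28).
Mar 1, 1669 → Apr 1, 1669: 31 days (March has 31).
Apr 1, 1669 → May 1, 1669: 30 days (April has 30).
May 1, 1669 → Jun 1, 1669: 31 days (May has 31).
Jun 1, 1669 → Jul 1, 1669: 30 days (June has 30).
Jul 1, 1669 → Aug 1, 1669: 31 days (July has 31).
Aug 1, 1669 → Sep 1, 1669: 31 days (August has 31).
Sep 1, 1669 → Oct 1, 1669: 30 days (September has 30).
Oct 1, 1669 → Oct 24, 1669: 23 days.
Total: 3249 days.

3249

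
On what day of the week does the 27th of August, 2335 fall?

Doomsday rule: the anchor day for the 2300s is Wednesday. For year 35: 35÷12 = 2 r 11, and 11÷4 = 2, so 2+11+2 = 15.
Wednesday + 15 ≡ Thursday — that's 2335's doomsday.
In August the doomsday date is Aug 8.
Aug 27 is 19 days after Aug 8; 19 mod 7 = 5, so Thursday + 5 = Tuesday.

Tuesday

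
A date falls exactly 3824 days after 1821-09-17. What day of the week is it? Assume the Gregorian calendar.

First find the weekday of Sep 17, 1821. Doomsday rule: the anchor day for the 1800s is Friday. For year 21: 21÷12 = 1 r 9, and 9÷4 = 2, so 1+9+2 = 12.
Friday + 12 ≡ Wednesday — that's 1821's doomsday.
In September the doomsday date is Sep 5.
Sep 17 is 12 days after Sep 5; 12 mod 7 = 5, so Wednesday + 5 = Monday.
3824 mod 7 = 2, so 3824 days after a Monday is Monday + 2 = Wednesday.

Wednesday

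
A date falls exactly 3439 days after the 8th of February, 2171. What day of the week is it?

First find the weekday of Feb 8, 2171. Doomsday rule: the anchor day for the 2100s is Sunday. For year 71: 71÷12 = 5 r 11, and 11÷4 = 2, so 5+11+2 = 18.
Sunday + 18 ≡ Thursday — that's 2171's doomsday.
In February the doomsday date is Feb 28 (2171 is not a leap year).
Feb 8 is 20 days before Feb 28; 20 mod 7 = 6, so Thursday − 6 = Friday.
3439 mod 7 = 2, so 3439 days after a Friday is Friday + 2 = Sunday.

Sunday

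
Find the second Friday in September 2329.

September 1, 2329 is a Sunday.
The first Friday is therefore September 6 (5 days later).
The second Friday is 6 + 1×7 = September 13.

September 13, 2329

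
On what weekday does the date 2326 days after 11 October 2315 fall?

Wednesday

First find the weekday of Oct 11, 2315. Doomsday rule: the anchor day for the 2300s is Wednesday. For year 15: 15÷12 = 1 r 3, and 3÷4 = 0, so 1+3+0 = 4.
Wednesday + 4 ≡ Sunday — that's 2315's doomsday.
In October the doomsday date is Oct 10.
Oct 11 is 1 day after Oct 10; 1 mod 7 = 1, so Sunday + 1 = Monday.
2326 mod 7 = 2, so 2326 days after a Monday is Monday + 2 = Wednesday.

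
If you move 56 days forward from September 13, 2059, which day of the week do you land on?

First find the weekday of Sep 13, 2059. Doomsday rule: the anchor day for the 2000s is Tuesday. For year 59: 59÷12 = 4 r 11, and 11÷4 = 2, so 4+11+2 = 17.
Tuesday + 17 ≡ Friday — that's 2059's doomsday.
In September the doomsday date is Sep 5.
Sep 13 is 8 days after Sep 5; 8 mod 7 = 1, so Friday + 1 = Saturday.
56 mod 7 = 0, so 56 days after a Saturday is Saturday + 0 = Saturday.

Saturday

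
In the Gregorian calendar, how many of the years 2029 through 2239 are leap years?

50

Multiples of 4 in [2029,2239]: 52.
Of those, multiples of 100: 2 (not leap unless ÷400).
Multiples of 400: 0.
Leap years = 52 − 2 + 0 = 50.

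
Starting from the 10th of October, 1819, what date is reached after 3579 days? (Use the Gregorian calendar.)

+366 (one year; includes Feb 29, 1820) → Oct 10, 1820 (3213 left).
+365 (one year) → Oct 10, 1821 (2848 left).
+365 (one year) → Oct 10, 1822 (2483 left).
+365 (one year) → Oct 10, 1823 (2118 left).
+366 (one year; includes Feb 29, 1824) → Oct 10, 1824 (1752 left).
+365 (one year) → Oct 10, 1825 (1387 left).
+365 (one year) → Oct 10, 1826 (1022 left).
+365 (one year) → Oct 10, 1827 (657 left).
+366 (one year; includes Feb 29, 1828) → Oct 10, 1828 (291 left).
Oct has 31 days: +22 → Nov 1, 1828 (269 left).
Nov has 30 days: +30 → Dec 1, 1828 (239 left).
Dec has 31 days: +31 → Jan 1, 1829 (208 left).
Jan has 31 days: +31 → Feb 1, 1829 (177 left).
Feb has 28 days: +28 → Mar 1, 1829 (149 left).
Mar has 31 days: +31 → Apr 1, 1829 (118 left).
Apr has 30 days: +30 → May 1, 1829 (88 left).
May has 31 days: +31 → Jun 1, 1829 (57 left).
Jun has 30 days: +30 → Jul 1, 1829 (27 left).
+27 → Jul 28, 1829.

July 28, 1829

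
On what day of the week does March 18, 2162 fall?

January 1, 2162 is a Friday.
Jan 1, 2162 → Feb 1, 2162: 31 days (January has 31).
Feb 1, 2162 → Mar 1, 2162: 28 days (February has 28).
Mar 1, 2162 → Mar 18, 2162: 17 days.
Total: 76 days.
76 mod 7 = 6, so Friday + 6 = Thursday.

Thursday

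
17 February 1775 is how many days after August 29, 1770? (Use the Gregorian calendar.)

1633

Aug 29, 1770 → Aug 29, 1771: 365 days.
Aug 29, 1771 → Aug 29, 1772: 366 days (Feb 29, 1772 is in that span).
Aug 29, 1772 → Aug 29, 1773: 365 days.
Aug 29, 1773 → Aug 29, 1774: 365 days.
Aug 29, 1774 → Sep 29, 1774: 31 days (August has 31).
Sep 29, 1774 → Oct 29, 1774: 30 days (September has 30).
Oct 29, 1774 → Nov 29, 1774: 31 days (October has 31).
Nov 29, 1774 → Dec 29, 1774: 30 days (November has 30).
Dec 29, 1774 → Jan 29, 1775: 31 days (December has 31).
Jan 29, 1775 → Feb 17, 1775: 19 days.
Total: 1633 days.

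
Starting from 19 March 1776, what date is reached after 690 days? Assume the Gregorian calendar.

February 7, 1778

+365 (one year) → Mar 19, 1777 (325 left).
Mar has 31 days: +13 → Apr 1, 1777 (312 left).
Apr has 30 days: +30 → May 1, 1777 (282 left).
May has 31 days: +31 → Jun 1, 1777 (251 left).
Jun has 30 days: +30 → Jul 1, 1777 (221 left).
Jul has 31 days: +31 → Aug 1, 1777 (190 left).
Aug has 31 days: +31 → Sep 1, 1777 (159 left).
Sep has 30 days: +30 → Oct 1, 1777 (129 left).
Oct has 31 days: +31 → Nov 1, 1777 (98 left).
Nov has 30 days: +30 → Dec 1, 1777 (68 left).
Dec has 31 days: +31 → Jan 1, 1778 (37 left).
Jan has 31 days: +31 → Feb 1, 1778 (6 left).
+6 → Feb 7, 1778.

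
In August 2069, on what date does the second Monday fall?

August 1, 2069 is a Thursday.
The first Monday is therefore August 5 (4 days later).
The second Monday is 5 + 1×7 = August 12.

August 12, 2069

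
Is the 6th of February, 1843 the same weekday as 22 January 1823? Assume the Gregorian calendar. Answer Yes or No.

From Jan 22, 1823 to Feb 6, 1843 is 7320 days.
7320 mod 7 = 5, so they are different weekdays.
(Jan 22, 1823 is a Wednesday; Feb 6, 1843 is a Monday.)

No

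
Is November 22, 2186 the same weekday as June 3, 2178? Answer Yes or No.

From Jun 3, 2178 to Nov 22, 2186 is 3094 days.
3094 mod 7 = 0, so they are the same weekday.
(Jun 3, 2178 is a Wednesday; Nov 22, 2186 is a Wednesday.)

Yes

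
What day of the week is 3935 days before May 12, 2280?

First find the weekday of May 12, 2280. Doomsday rule: the anchor day for the 2200s is Friday. For year 80: 80÷12 = 6 r 8, and 8÷4 = 2, so 6+8+2 = 16.
Friday + 16 ≡ Sunday — that's 2280's doomsday.
In May the doomsday date is May 9.
May 12 is 3 days after May 9; 3 mod 7 = 3, so Sunday + 3 = Wednesday.
3935 mod 7 = 1, so 3935 days before a Wednesday is Wednesday − 1 = Tuesday.

Tuesday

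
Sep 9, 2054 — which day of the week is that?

Doomsday rule: the anchor day for the 2000s is Tuesday. For year 54: 54÷12 = 4 r 6, and 6÷4 = 1, so 4+6+1 = 11.
Tuesday + 11 ≡ Saturday — that's 2054's doomsday.
In September the doomsday date is Sep 5.
Sep 9 is 4 days after Sep 5; 4 mod 7 = 4, so Saturday + 4 = Wednesday.

Wednesday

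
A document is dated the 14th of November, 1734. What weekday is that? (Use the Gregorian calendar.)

Sunday

Doomsday rule: the anchor day for the 1700s is Sunday. For year 34: 34÷12 = 2 r 10, and 10÷4 = 2, so 2+10+2 = 14.
Sunday + 14 ≡ Sunday — that's 1734's doomsday.
In November the doomsday date is Nov 7.
Nov 14 is 7 days after Nov 7; 7 mod 7 = 0, so Sunday + 0 = Sunday.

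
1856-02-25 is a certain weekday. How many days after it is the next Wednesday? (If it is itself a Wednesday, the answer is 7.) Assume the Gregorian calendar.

Feb 25, 1856 is a Monday.
From Monday to the next Wednesday is 2 days.

2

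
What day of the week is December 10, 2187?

Doomsday rule: the anchor day for the 2100s is Sunday. For year 87: 87÷12 = 7 r 3, and 3÷4 = 0, so 7+3+0 = 10.
Sunday + 10 ≡ Wednesday — that's 2187's doomsday.
In December the doomsday date is Dec 12.
Dec 10 is 2 days before Dec 12; 2 mod 7 = 2, so Wednesday − 2 = Monday.

Monday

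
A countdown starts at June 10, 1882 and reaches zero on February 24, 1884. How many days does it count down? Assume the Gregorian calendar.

Jun 10, 1882 → Jun 10, 1883: 365 days.
Jun 10, 1883 → Jul 10, 1883: 30 days (June has 30).
Jul 10, 1883 → Aug 10, 1883: 31 days (July has 31).
Aug 10, 1883 → Sep 10, 1883: 31 days (August has 31).
Sep 10, 1883 → Oct 10, 1883: 30 days (September has 30).
Oct 10, 1883 → Nov 10, 1883: 31 days (October has 31).
Nov 10, 1883 → Dec 10, 1883: 30 days (November has 30).
Dec 10, 1883 → Jan 10, 1884: 31 days (December has 31).
Jan 10, 1884 → Feb 10, 1884: 31 days (January has 31).
Feb 10, 1884 → Feb 24, 1884: 14 days.
Total: 624 days.

624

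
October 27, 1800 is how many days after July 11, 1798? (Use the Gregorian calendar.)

838

Jul 11, 1798 → Jul 11, 1799: 365 days.
Jul 11, 1799 → Jul 11, 1800: 365 days.
Jul 11, 1800 → Aug 11, 1800: 31 days (July has 31).
Aug 11, 1800 → Sep 11, 1800: 31 days (August has 31).
Sep 11, 1800 → Oct 11, 1800: 30 days (September has 30).
Oct 11, 1800 → Oct 27, 1800: 16 days.
Total: 838 days.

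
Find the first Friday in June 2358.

June 1, 2358 is a Sunday.
The first Friday is therefore June 6 (5 days later).

June 6, 2358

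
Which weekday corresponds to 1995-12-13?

Doomsday rule: the anchor day for the 1900s is Wednesday. For year 95: 95÷12 = 7 r 11, and 11÷4 = 2, so 7+11+2 = 20.
Wednesday + 20 ≡ Tuesday — that's 1995's doomsday.
In December the doomsday date is Dec 12.
Dec 13 is 1 day after Dec 12; 1 mod 7 = 1, so Tuesday + 1 = Wednesday.

Wednesday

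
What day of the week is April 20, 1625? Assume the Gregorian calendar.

Sunday

Doomsday rule: the anchor day for the 1600s is Tuesday. For year 25: 25÷12 = 2 r 1, and 1÷4 = 0, so 2+1+0 = 3.
Tuesday + 3 ≡ Friday — that's 1625's doomsday.
In April the doomsday date is Apr 4.
Apr 20 is 16 days after Apr 4; 16 mod 7 = 2, so Friday + 2 = Sunday.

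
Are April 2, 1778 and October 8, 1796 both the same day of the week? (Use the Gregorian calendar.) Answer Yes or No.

No

From Apr 2, 1778 to Oct 8, 1796 is 6764 days.
6764 mod 7 = 2, so they are different weekdays.
(Apr 2, 1778 is a Thursday; Oct 8, 1796 is a Saturday.)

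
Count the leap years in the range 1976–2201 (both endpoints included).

55

Multiples of 4 in [1976,2201]: 57.
Of those, multiples of 100: 3 (not leap unless ÷400).
Multiples of 400: 1.
Leap years = 57 − 3 + 1 = 55.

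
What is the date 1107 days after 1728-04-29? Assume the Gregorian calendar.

+365 (one year) → Apr 29, 1729 (742 left).
+365 (one year) → Apr 29, 1730 (377 left).
Apr has 30 days: +2 → May 1, 1730 (375 left).
May has 31 days: +31 → Jun 1, 1730 (344 left).
Jun has 30 days: +30 → Jul 1, 1730 (314 left).
Jul has 31 days: +31 → Aug 1, 1730 (283 left).
Aug has 31 days: +31 → Sep 1, 1730 (252 left).
Sep has 30 days: +30 → Oct 1, 1730 (222 left).
Oct has 31 days: +31 → Nov 1, 1730 (191 left).
Nov has 30 days: +30 → Dec 1, 1730 (161 left).
Dec has 31 days: +31 → Jan 1, 1731 (130 left).
Jan has 31 days: +31 → Feb 1, 1731 (99 left).
Feb has 28 days: +28 → Mar 1, 1731 (71 left).
Mar has 31 days: +31 → Apr 1, 1731 (40 left).
Apr has 30 days: +30 → May 1, 1731 (10 left).
+10 → May 11, 1731.

May 11, 1731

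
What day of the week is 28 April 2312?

Sunday

Doomsday rule: the anchor day for the 2300s is Wednesday. For year 12: 12÷12 = 1 r 0, and 0÷4 = 0, so 1+0+0 = 1.
Wednesday + 1 ≡ Thursday — that's 2312's doomsday.
In April the doomsday date is Apr 4.
Apr 28 is 24 days after Apr 4; 24 mod 7 = 3, so Thursday + 3 = Sunday.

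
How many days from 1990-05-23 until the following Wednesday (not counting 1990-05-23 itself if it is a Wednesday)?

May 23, 1990 is a Wednesday.
From Wednesday to the next Wednesday is 7 days.

7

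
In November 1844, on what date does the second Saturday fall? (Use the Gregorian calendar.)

November 1, 1844 is a Friday.
The first Saturday is therefore November 2 (1 days later).
The second Saturday is 2 + 1×7 = November 9.

November 9, 1844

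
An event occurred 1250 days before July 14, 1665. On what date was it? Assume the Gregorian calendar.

February 10, 1662

−365 (one year) → Jul 14, 1664 (885 left).
−366 (one year; includes Feb 29, 1664) → Jul 14, 1663 (519 left).
−365 (one year) → Jul 14, 1662 (154 left).
−14 → Jun 30, 1662 (end of Jun, 30 days; 140 left).
−30 → May 31, 1662 (end of May, 31 days; 110 left).
−31 → Apr 30, 1662 (end of Apr, 30 days; 79 left).
−30 → Mar 31, 1662 (end of Mar, 31 days; 49 left).
−31 → Feb 28, 1662 (end of Feb, 28 days; 18 left).
−18 → Feb 10, 1662.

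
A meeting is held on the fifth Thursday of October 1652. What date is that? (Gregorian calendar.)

October 1, 1652 is a Tuesday.
The first Thursday is therefore October 3 (2 days later).
The fifth Thursday is 3 + 4×7 = October 31.

October 31, 1652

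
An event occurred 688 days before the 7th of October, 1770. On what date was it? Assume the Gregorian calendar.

−365 (one year) → Oct 7, 1769 (323 left).
−7 → Sep 30, 1769 (end of Sep, 30 days; 316 left).
−30 → Aug 31, 1769 (end of Aug, 31 days; 286 left).
−31 → Jul 31, 1769 (end of Jul, 31 days; 255 left).
−31 → Jun 30, 1769 (end of Jun, 30 days; 224 left).
−30 → May 31, 1769 (end of May, 31 days; 194 left).
−31 → Apr 30, 1769 (end of Apr, 30 days; 163 left).
−30 → Mar 31, 1769 (end of Mar, 31 days; 133 left).
−31 → Feb 28, 1769 (end of Feb, 28 days; 102 left).
−28 → Jan 31, 1769 (end of Jan, 31 days; 74 left).
−31 → Dec 31, 1768 (end of Dec, 31 days; 43 left).
−31 → Nov 30, 1768 (end of Nov, 30 days; 12 left).
−12 → Nov 18, 1768.

November 18, 1768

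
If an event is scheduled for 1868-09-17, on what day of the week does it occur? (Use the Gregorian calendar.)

Doomsday rule: the anchor day for the 1800s is Friday. For year 68: 68÷12 = 5 r 8, and 8÷4 = 2, so 5+8+2 = 15.
Friday + 15 ≡ Saturday — that's 1868's doomsday.
In September the doomsday date is Sep 5.
Sep 17 is 12 days after Sep 5; 12 mod 7 = 5, so Saturday + 5 = Thursday.

Thursday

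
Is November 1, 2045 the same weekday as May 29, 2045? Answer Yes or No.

No

From May 29, 2045 to Nov 1, 2045 is 156 days.
156 mod 7 = 2, so they are different weekdays.
(May 29, 2045 is a Monday; Nov 1, 2045 is a Wednesday.)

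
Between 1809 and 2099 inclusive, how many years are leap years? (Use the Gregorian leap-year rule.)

Multiples of 4 in [1809,2099]: 72.
Of those, multiples of 100: 2 (not leap unless ÷400).
Multiples of 400: 1.
Leap years = 72 − 2 + 1 = 71.

71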